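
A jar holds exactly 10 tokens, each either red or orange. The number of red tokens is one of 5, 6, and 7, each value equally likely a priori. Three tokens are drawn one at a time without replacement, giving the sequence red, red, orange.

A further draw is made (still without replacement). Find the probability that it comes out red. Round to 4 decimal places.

Under each hypothesis, the probability of the observed sequence is: P(data | r = 5) = (5/10)(4/9)(5/8) = 0.13889; P(data | r = 6) = (6/10)(5/9)(4/8) = 0.16667; P(data | r = 7) = (7/10)(6/9)(3/8) = 0.175.
Multiplying each by its prior: 1/3 · 0.13889 = 0.046296, 1/3 · 0.16667 = 0.055556, 1/3 · 0.175 = 0.058333; summing to 0.16019.
Normalising, the posterior is P(r = 5 | data) = 0.28902, P(r = 6 | data) = 0.34682, P(r = 7 | data) = 0.36416.
The predictive probability is P(red next | data) = (3/7)(0.28902) + (4/7)(0.34682) + (5/7)(0.36416) = 0.58216.

0.5822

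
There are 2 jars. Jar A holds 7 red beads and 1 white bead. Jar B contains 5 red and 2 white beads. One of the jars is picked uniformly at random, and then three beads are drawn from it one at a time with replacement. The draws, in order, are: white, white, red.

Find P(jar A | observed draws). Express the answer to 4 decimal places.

The likelihood of the observed sequence under each hypothesis: P(data | jar A) = (1/8)(1/8)(7/8) = 0.013672; P(data | jar B) = (2/7)(2/7)(5/7) = 0.058309.
Multiplying each by its prior: 1/2 · 0.013672 = 0.0068359, 1/2 · 0.058309 = 0.029155; summing to 0.03599.
Hence P(jar A | data) = (0.0068359) / (0.03599) = 0.18994.

0.1899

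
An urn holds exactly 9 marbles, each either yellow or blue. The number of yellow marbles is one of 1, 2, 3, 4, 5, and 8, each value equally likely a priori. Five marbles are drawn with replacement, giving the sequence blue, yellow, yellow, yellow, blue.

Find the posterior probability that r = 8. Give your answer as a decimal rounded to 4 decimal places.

0.0924

Compute the likelihood of the observed sequence for each case: P(data | r = 1) = (8/9)(1/9)(1/9)(1/9)(8/9) = 0.0010838; P(data | r = 2) = (7/9)(2/9)(2/9)(2/9)(7/9) = 0.0066386; P(data | r = 3) = (6/9)(3/9)(3/9)(3/9)(6/9) = 0.016461; P(data | r = 4) = (5/9)(4/9)(4/9)(4/9)(5/9) = 0.027096; P(data | r = 5) = (4/9)(5/9)(5/9)(5/9)(4/9) = 0.03387; P(data | r = 8) = (1/9)(8/9)(8/9)(8/9)(1/9) = 0.0086708.
Weighting by the prior gives 1/6 · 0.0010838 = 0.00018064, 1/6 · 0.0066386 = 0.0011064, 1/6 · 0.016461 = 0.0027435, 1/6 · 0.027096 = 0.004516, 1/6 · 0.03387 = 0.005645, 1/6 · 0.0086708 = 0.0014451; summing to 0.015637.
So P(r = 8 | data) = (0.0014451) / (0.015637) = 0.092419.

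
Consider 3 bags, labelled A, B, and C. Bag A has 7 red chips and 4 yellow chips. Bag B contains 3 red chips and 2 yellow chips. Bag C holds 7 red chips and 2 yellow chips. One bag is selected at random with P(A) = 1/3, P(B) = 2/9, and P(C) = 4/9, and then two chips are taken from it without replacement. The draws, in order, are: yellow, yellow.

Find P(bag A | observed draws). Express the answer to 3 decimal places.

Under each hypothesis, the probability of the observed sequence is: P(data | bag A) = (4/11)(3/10) = 0.10909; P(data | bag B) = (2/5)(1/4) = 0.1; P(data | bag C) = (2/9)(1/8) = 0.027778.
Weighting by the prior gives 1/3 · 0.10909 = 0.036364, 2/9 · 0.1 = 0.022222, 4/9 · 0.027778 = 0.012346; with total 0.070932.
So P(bag A | data) = (0.036364) / (0.070932) = 0.51266.

0.513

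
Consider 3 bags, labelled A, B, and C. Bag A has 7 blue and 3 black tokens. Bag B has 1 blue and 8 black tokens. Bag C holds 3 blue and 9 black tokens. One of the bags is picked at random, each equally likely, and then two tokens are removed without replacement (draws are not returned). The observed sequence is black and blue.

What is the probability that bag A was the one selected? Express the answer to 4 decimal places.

0.4250

The likelihood of the observed sequence under each hypothesis: P(data | bag A) = (3/10)(7/9) = 0.23333; P(data | bag B) = (8/9)(1/8) = 0.11111; P(data | bag C) = (9/12)(3/11) = 0.20455.
The prior-weighted likelihoods are 1/3 · 0.23333 = 0.077778, 1/3 · 0.11111 = 0.037037, 1/3 · 0.20455 = 0.068182; with total 0.183.
Therefore the posterior P(bag A | data) = (0.077778) / (0.183) = 0.42502.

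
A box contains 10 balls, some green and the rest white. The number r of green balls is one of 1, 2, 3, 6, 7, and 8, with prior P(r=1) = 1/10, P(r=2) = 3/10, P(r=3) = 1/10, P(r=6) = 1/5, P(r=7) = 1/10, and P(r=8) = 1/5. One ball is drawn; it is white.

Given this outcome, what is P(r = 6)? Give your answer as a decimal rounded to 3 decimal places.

For each hypothesis, P(data | H) works out to: P(data | r = 1) = (9/10) = 9/10; P(data | r = 2) = (8/10) = 4/5; P(data | r = 3) = (7/10) = 7/10; P(data | r = 6) = (4/10) = 2/5; P(data | r = 7) = (3/10) = 3/10; P(data | r = 8) = (2/10) = 1/5.
Weighting by the prior gives 1/10 · 9/10 = 9/100, 3/10 · 4/5 = 6/25, 1/10 · 7/10 = 7/100, 1/5 · 2/5 = 2/25, 1/10 · 3/10 = 3/100, 1/5 · 1/5 = 1/25; with total 11/20.
By Bayes' rule, P(r = 6 | data) = (2/25) / (11/20) = 8/55.

0.145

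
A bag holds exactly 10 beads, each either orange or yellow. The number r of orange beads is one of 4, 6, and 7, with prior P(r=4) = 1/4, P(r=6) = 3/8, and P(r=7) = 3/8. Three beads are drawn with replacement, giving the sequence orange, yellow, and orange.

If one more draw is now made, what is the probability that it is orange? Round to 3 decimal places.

0.605

Under each hypothesis, the probability of the observed sequence is: P(data | r = 4) = (4/10)(6/10)(4/10) = 0.096; P(data | r = 6) = (6/10)(4/10)(6/10) = 0.144; P(data | r = 7) = (7/10)(3/10)(7/10) = 0.147.
Multiplying each by its prior: 1/4 · 0.096 = 0.024, 3/8 · 0.144 = 0.054, 3/8 · 0.147 = 0.055125; with total 0.13312.
Normalising, the posterior is P(r = 4 | data) = 0.18028, P(r = 6 | data) = 0.40563, P(r = 7 | data) = 0.41408.
Averaging over the posterior, P(orange next | data) = (2/5)(0.18028) + (3/5)(0.40563) + (7/10)(0.41408) = 0.60535.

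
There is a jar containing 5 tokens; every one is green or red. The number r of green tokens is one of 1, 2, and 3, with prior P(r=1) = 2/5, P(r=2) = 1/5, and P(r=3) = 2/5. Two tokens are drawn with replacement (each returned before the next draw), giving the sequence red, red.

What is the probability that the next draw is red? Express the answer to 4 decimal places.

0.6980

The likelihood of the observed sequence under each hypothesis: P(data | r = 1) = (4/5)(4/5) = 16/25; P(data | r = 2) = (3/5)(3/5) = 9/25; P(data | r = 3) = (2/5)(2/5) = 4/25.
The prior-weighted likelihoods are 2/5 · 16/25 = 32/125, 1/5 · 9/25 = 9/125, 2/5 · 4/25 = 8/125; summing to 49/125.
Dividing through by the total gives posterior P(r = 1 | data) = 32/49, P(r = 2 | data) = 9/49, P(r = 3 | data) = 8/49.
So P(red next | data) = Σ P(red next | H) P(H | data) = (4/5)(32/49) + (3/5)(9/49) + (2/5)(8/49) = 171/245.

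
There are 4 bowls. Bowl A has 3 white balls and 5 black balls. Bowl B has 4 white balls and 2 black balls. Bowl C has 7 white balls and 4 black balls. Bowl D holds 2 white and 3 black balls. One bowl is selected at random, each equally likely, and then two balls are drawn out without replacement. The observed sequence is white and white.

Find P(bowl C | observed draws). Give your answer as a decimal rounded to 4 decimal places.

0.3861

The likelihood of the observed sequence under each hypothesis: P(data | bowl A) = (3/8)(2/7) = 0.10714; P(data | bowl B) = (4/6)(3/5) = 0.4; P(data | bowl C) = (7/11)(6/10) = 0.38182; P(data | bowl D) = (2/5)(1/4) = 0.1.
Multiplying each by its prior: 1/4 · 0.10714 = 0.026786, 1/4 · 0.4 = 0.1, 1/4 · 0.38182 = 0.095455, 1/4 · 0.1 = 0.025; these sum to 0.24724.
Hence P(bowl C | data) = (0.095455) / (0.24724) = 0.38608.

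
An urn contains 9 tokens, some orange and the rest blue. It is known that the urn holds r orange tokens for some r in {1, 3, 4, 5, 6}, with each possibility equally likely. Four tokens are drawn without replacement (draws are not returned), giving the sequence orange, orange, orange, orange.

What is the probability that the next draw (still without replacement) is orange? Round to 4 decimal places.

0.3333

Compute the likelihood of the observed sequence for each case: P(data | r = 1) = (1/9)(0/8) = 0; P(data | r = 3) = (3/9)(2/8)(1/7)(0/6) = 0; P(data | r = 4) = (4/9)(3/8)(2/7)(1/6) = 1/126; P(data | r = 5) = (5/9)(4/8)(3/7)(2/6) = 5/126; P(data | r = 6) = (6/9)(5/8)(4/7)(3/6) = 5/42.
Weighting by the prior gives 1/5 · 0 = 0, 1/5 · 0 = 0, 1/5 · 1/126 = 1/630, 1/5 · 5/126 = 1/126, 1/5 · 5/42 = 1/42; summing to 1/30.
The posterior is then P(r = 1 | data) = 0, P(r = 3 | data) = 0, P(r = 4 | data) = 1/21, P(r = 5 | data) = 5/21, P(r = 6 | data) = 5/7.
Averaging over the posterior, P(orange next | data) = (0)(1/21) + (1/5)(5/21) + (2/5)(5/7) = 1/3.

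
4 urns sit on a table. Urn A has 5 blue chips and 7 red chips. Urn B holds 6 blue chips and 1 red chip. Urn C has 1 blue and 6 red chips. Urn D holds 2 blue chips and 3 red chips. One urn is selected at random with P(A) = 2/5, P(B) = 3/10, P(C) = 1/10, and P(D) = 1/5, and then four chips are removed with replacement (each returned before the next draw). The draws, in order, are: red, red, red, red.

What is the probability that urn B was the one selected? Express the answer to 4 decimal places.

0.0010

For each hypothesis, P(data | H) works out to: P(data | urn A) = (7/12)(7/12)(7/12)(7/12) = 0.11579; P(data | urn B) = (1/7)(1/7)(1/7)(1/7) = 0.00041649; P(data | urn C) = (6/7)(6/7)(6/7)(6/7) = 0.53978; P(data | urn D) = (3/5)(3/5)(3/5)(3/5) = 0.1296.
Multiplying each by its prior: 2/5 · 0.11579 = 0.046316, 3/10 · 0.00041649 = 0.00012495, 1/10 · 0.53978 = 0.053978, 1/5 · 0.1296 = 0.02592; summing to 0.12634.
So P(urn B | data) = (0.00012495) / (0.12634) = 0.000989.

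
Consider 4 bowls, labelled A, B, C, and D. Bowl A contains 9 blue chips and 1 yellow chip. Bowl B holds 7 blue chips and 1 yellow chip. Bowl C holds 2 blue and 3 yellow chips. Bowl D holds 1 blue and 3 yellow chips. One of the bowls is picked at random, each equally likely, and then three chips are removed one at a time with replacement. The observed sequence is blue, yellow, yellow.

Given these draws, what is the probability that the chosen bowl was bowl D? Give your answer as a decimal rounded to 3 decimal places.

Under each hypothesis, the probability of the observed sequence is: P(data | bowl A) = (9/10)(1/10)(1/10) = 0.009; P(data | bowl B) = (7/8)(1/8)(1/8) = 0.013672; P(data | bowl C) = (2/5)(3/5)(3/5) = 0.144; P(data | bowl D) = (1/4)(3/4)(3/4) = 0.14062.
Weighting by the prior gives 1/4 · 0.009 = 0.00225, 1/4 · 0.013672 = 0.003418, 1/4 · 0.144 = 0.036, 1/4 · 0.14062 = 0.035156; with total 0.076824.
Therefore the posterior P(bowl D | data) = (0.035156) / (0.076824) = 0.45762.

0.458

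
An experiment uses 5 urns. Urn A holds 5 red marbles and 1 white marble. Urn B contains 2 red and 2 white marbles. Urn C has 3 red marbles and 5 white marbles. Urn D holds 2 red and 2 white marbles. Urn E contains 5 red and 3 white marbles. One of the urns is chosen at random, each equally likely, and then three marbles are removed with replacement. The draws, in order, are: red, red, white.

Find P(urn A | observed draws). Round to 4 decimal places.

For each hypothesis, P(data | H) works out to: P(data | urn A) = (5/6)(5/6)(1/6) = 0.11574; P(data | urn B) = (2/4)(2/4)(2/4) = 0.125; P(data | urn C) = (3/8)(3/8)(5/8) = 0.087891; P(data | urn D) = (2/4)(2/4)(2/4) = 0.125; P(data | urn E) = (5/8)(5/8)(3/8) = 0.14648.
Multiplying each by its prior: 1/5 · 0.11574 = 0.023148, 1/5 · 0.125 = 0.025, 1/5 · 0.087891 = 0.017578, 1/5 · 0.125 = 0.025, 1/5 · 0.14648 = 0.029297; with total 0.12002.
By Bayes' rule, P(urn A | data) = (0.023148) / (0.12002) = 0.19286.

0.1929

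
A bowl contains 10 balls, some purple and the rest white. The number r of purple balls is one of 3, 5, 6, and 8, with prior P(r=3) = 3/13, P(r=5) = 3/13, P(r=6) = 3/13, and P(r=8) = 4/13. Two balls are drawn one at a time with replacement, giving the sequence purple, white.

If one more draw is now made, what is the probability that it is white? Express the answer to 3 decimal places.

For each hypothesis, P(data | H) works out to: P(data | r = 3) = (3/10)(7/10) = 0.21; P(data | r = 5) = (5/10)(5/10) = 0.25; P(data | r = 6) = (6/10)(4/10) = 0.24; P(data | r = 8) = (8/10)(2/10) = 0.16.
Multiplying each by its prior: 3/13 · 0.21 = 0.048462, 3/13 · 0.25 = 0.057692, 3/13 · 0.24 = 0.055385, 4/13 · 0.16 = 0.049231; these sum to 0.21077.
Dividing through by the total gives posterior P(r = 3 | data) = 0.22993, P(r = 5 | data) = 0.27372, P(r = 6 | data) = 0.26277, P(r = 8 | data) = 0.23358.
So P(white next | data) = Σ P(white next | H) P(H | data) = (7/10)(0.22993) + (1/2)(0.27372) + (2/5)(0.26277) + (1/5)(0.23358) = 0.44964.

0.450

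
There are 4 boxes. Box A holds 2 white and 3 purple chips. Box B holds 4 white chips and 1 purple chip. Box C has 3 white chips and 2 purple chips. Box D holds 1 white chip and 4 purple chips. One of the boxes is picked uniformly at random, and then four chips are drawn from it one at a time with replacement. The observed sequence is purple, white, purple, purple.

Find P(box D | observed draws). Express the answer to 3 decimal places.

For each hypothesis, P(data | H) works out to: P(data | box A) = (3/5)(2/5)(3/5)(3/5) = 0.0864; P(data | box B) = (1/5)(4/5)(1/5)(1/5) = 0.0064; P(data | box C) = (2/5)(3/5)(2/5)(2/5) = 0.0384; P(data | box D) = (4/5)(1/5)(4/5)(4/5) = 0.1024.
Weighting by the prior gives 1/4 · 0.0864 = 0.0216, 1/4 · 0.0064 = 0.0016, 1/4 · 0.0384 = 0.0096, 1/4 · 0.1024 = 0.0256; summing to 0.0584.
Therefore the posterior P(box D | data) = (0.0256) / (0.0584) = 0.43836.

0.438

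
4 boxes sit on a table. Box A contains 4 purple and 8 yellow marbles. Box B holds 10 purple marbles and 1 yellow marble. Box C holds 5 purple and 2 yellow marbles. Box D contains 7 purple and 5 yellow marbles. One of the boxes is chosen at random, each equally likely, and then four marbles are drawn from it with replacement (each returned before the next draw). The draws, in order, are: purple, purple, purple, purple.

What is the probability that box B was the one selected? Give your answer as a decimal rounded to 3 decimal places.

0.637

Under each hypothesis, the probability of the observed sequence is: P(data | box A) = (4/12)(4/12)(4/12)(4/12) = 0.012346; P(data | box B) = (10/11)(10/11)(10/11)(10/11) = 0.68301; P(data | box C) = (5/7)(5/7)(5/7)(5/7) = 0.26031; P(data | box D) = (7/12)(7/12)(7/12)(7/12) = 0.11579.
Multiplying each by its prior: 1/4 · 0.012346 = 0.0030864, 1/4 · 0.68301 = 0.17075, 1/4 · 0.26031 = 0.065077, 1/4 · 0.11579 = 0.028947; with total 0.26786.
Hence P(box B | data) = (0.17075) / (0.26786) = 0.63746.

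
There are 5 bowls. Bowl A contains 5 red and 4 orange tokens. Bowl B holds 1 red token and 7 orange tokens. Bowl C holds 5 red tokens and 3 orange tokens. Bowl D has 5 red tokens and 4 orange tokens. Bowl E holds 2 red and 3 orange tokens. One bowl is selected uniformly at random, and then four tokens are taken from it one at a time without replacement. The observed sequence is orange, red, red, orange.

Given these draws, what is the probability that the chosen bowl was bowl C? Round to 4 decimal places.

The likelihood of the observed sequence under each hypothesis: P(data | bowl A) = (4/9)(5/8)(4/7)(3/6) = 0.079365; P(data | bowl B) = (7/8)(1/7)(0/6) = 0; P(data | bowl C) = (3/8)(5/7)(4/6)(2/5) = 0.071429; P(data | bowl D) = (4/9)(5/8)(4/7)(3/6) = 0.079365; P(data | bowl E) = (3/5)(2/4)(1/3)(2/2) = 0.1.
Multiplying each by its prior: 1/5 · 0.079365 = 0.015873, 1/5 · 0 = 0, 1/5 · 0.071429 = 0.014286, 1/5 · 0.079365 = 0.015873, 1/5 · 0.1 = 0.02; with total 0.066032.
So P(bowl C | data) = (0.014286) / (0.066032) = 0.21635.

0.2163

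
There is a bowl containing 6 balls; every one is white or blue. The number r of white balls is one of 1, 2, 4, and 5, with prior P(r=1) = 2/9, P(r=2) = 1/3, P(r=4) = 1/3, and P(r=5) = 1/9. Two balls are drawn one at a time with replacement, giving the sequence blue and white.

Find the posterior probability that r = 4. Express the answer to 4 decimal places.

0.3810

The likelihood of the observed sequence under each hypothesis: P(data | r = 1) = (5/6)(1/6) = 5/36; P(data | r = 2) = (4/6)(2/6) = 2/9; P(data | r = 4) = (2/6)(4/6) = 2/9; P(data | r = 5) = (1/6)(5/6) = 5/36.
Multiplying each by its prior: 2/9 · 5/36 = 5/162, 1/3 · 2/9 = 2/27, 1/3 · 2/9 = 2/27, 1/9 · 5/36 = 5/324; these sum to 7/36.
So P(r = 4 | data) = (2/27) / (7/36) = 8/21.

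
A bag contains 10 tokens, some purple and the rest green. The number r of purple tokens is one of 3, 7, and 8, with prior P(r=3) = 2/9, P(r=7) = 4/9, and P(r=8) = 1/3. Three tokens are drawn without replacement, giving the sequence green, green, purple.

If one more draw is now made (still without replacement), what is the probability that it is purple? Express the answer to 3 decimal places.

0.564

For each hypothesis, P(data | H) works out to: P(data | r = 3) = (7/10)(6/9)(3/8) = 7/40; P(data | r = 7) = (3/10)(2/9)(7/8) = 7/120; P(data | r = 8) = (2/10)(1/9)(8/8) = 1/45.
Weighting by the prior gives 2/9 · 7/40 = 7/180, 4/9 · 7/120 = 7/270, 1/3 · 1/45 = 1/135; with total 13/180.
Dividing through by the total gives posterior P(r = 3 | data) = 7/13, P(r = 7 | data) = 14/39, P(r = 8 | data) = 4/39.
The predictive probability is P(purple next | data) = (2/7)(7/13) + (6/7)(14/39) + (1)(4/39) = 22/39.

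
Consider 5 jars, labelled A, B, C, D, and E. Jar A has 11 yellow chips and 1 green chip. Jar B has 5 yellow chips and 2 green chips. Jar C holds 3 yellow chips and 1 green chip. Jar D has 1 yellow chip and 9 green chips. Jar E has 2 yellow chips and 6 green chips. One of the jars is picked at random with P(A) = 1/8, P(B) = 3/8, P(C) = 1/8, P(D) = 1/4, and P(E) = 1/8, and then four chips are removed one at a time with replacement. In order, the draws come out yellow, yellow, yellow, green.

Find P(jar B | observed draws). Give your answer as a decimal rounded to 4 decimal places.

Compute the likelihood of the observed sequence for each case: P(data | jar A) = (11/12)(11/12)(11/12)(1/12) = 0.064188; P(data | jar B) = (5/7)(5/7)(5/7)(2/7) = 0.10412; P(data | jar C) = (3/4)(3/4)(3/4)(1/4) = 0.10547; P(data | jar D) = (1/10)(1/10)(1/10)(9/10) = 0.0009; P(data | jar E) = (2/8)(2/8)(2/8)(6/8) = 0.011719.
Multiplying each by its prior: 1/8 · 0.064188 = 0.0080235, 3/8 · 0.10412 = 0.039046, 1/8 · 0.10547 = 0.013184, 1/4 · 0.0009 = 0.000225, 1/8 · 0.011719 = 0.0014648; summing to 0.061943.
Hence P(jar B | data) = (0.039046) / (0.061943) = 0.63036.

0.6304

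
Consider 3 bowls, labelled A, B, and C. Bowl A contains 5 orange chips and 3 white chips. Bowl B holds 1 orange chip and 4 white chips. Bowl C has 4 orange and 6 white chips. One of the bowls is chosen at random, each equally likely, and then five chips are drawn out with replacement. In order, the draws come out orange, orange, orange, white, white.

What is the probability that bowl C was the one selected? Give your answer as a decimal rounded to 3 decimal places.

0.369

For each hypothesis, P(data | H) works out to: P(data | bowl A) = (5/8)(5/8)(5/8)(3/8)(3/8) = 0.034332; P(data | bowl B) = (1/5)(1/5)(1/5)(4/5)(4/5) = 0.00512; P(data | bowl C) = (4/10)(4/10)(4/10)(6/10)(6/10) = 0.02304.
Weighting by the prior gives 1/3 · 0.034332 = 0.011444, 1/3 · 0.00512 = 0.0017067, 1/3 · 0.02304 = 0.00768; these sum to 0.020831.
Therefore the posterior P(bowl C | data) = (0.00768) / (0.020831) = 0.36869.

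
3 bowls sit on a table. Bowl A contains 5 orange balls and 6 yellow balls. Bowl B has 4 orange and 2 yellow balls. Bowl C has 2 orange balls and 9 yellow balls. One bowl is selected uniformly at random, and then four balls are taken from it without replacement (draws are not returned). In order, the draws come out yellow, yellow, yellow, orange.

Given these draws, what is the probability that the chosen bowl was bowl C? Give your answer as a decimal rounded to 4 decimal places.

0.6269

Compute the likelihood of the observed sequence for each case: P(data | bowl A) = (6/11)(5/10)(4/9)(5/8) = 5/66; P(data | bowl B) = (2/6)(1/5)(0/4) = 0; P(data | bowl C) = (9/11)(8/10)(7/9)(2/8) = 7/55.
Weighting by the prior gives 1/3 · 5/66 = 5/198, 1/3 · 0 = 0, 1/3 · 7/55 = 7/165; with total 67/990.
By Bayes' rule, P(bowl C | data) = (7/165) / (67/990) = 42/67.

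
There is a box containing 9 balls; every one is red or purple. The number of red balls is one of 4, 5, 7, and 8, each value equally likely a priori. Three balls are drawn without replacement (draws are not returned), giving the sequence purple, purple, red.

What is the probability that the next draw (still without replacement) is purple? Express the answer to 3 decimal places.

0.390

Under each hypothesis, the probability of the observed sequence is: P(data | r = 4) = (5/9)(4/8)(4/7) = 10/63; P(data | r = 5) = (4/9)(3/8)(5/7) = 5/42; P(data | r = 7) = (2/9)(1/8)(7/7) = 1/36; P(data | r = 8) = (1/9)(0/8) = 0.
The prior-weighted likelihoods are 1/4 · 10/63 = 5/126, 1/4 · 5/42 = 5/168, 1/4 · 1/36 = 1/144, 1/4 · 0 = 0; summing to 11/144.
Dividing through by the total gives posterior P(r = 4 | data) = 40/77, P(r = 5 | data) = 30/77, P(r = 7 | data) = 1/11, P(r = 8 | data) = 0.
The predictive probability is P(purple next | data) = (1/2)(40/77) + (1/3)(30/77) + (0)(1/11) = 30/77.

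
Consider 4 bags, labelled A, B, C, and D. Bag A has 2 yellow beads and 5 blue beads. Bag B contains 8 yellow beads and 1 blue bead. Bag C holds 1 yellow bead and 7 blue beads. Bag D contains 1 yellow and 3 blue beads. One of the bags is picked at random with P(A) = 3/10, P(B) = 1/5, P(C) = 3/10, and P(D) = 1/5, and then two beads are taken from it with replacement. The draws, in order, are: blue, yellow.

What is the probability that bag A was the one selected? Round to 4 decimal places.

0.4047

Compute the likelihood of the observed sequence for each case: P(data | bag A) = (5/7)(2/7) = 0.20408; P(data | bag B) = (1/9)(8/9) = 0.098765; P(data | bag C) = (7/8)(1/8) = 0.10938; P(data | bag D) = (3/4)(1/4) = 0.1875.
The prior-weighted likelihoods are 3/10 · 0.20408 = 0.061224, 1/5 · 0.098765 = 0.019753, 3/10 · 0.10938 = 0.032813, 1/5 · 0.1875 = 0.0375; these sum to 0.15129.
By Bayes' rule, P(bag A | data) = (0.061224) / (0.15129) = 0.40468.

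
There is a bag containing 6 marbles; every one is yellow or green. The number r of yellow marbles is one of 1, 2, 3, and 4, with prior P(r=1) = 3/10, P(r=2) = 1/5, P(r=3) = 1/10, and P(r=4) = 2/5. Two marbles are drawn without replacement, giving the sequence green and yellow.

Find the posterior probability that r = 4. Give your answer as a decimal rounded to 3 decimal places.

The likelihood of the observed sequence under each hypothesis: P(data | r = 1) = (5/6)(1/5) = 1/6; P(data | r = 2) = (4/6)(2/5) = 4/15; P(data | r = 3) = (3/6)(3/5) = 3/10; P(data | r = 4) = (2/6)(4/5) = 4/15.
Multiplying each by its prior: 3/10 · 1/6 = 1/20, 1/5 · 4/15 = 4/75, 1/10 · 3/10 = 3/100, 2/5 · 4/15 = 8/75; with total 6/25.
So P(r = 4 | data) = (8/75) / (6/25) = 4/9.

0.444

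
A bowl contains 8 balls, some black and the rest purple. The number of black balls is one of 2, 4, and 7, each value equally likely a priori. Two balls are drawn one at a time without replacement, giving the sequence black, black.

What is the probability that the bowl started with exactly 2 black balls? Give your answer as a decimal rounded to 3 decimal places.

Compute the likelihood of the observed sequence for each case: P(data | r = 2) = (2/8)(1/7) = 1/28; P(data | r = 4) = (4/8)(3/7) = 3/14; P(data | r = 7) = (7/8)(6/7) = 3/4.
Multiplying each by its prior: 1/3 · 1/28 = 1/84, 1/3 · 3/14 = 1/14, 1/3 · 3/4 = 1/4; summing to 1/3.
By Bayes' rule, P(r = 2 | data) = (1/84) / (1/3) = 1/28.

0.036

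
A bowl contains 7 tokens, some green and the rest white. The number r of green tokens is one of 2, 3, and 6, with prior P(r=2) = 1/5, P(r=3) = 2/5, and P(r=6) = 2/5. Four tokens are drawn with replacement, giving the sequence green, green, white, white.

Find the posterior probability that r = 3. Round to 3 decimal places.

Compute the likelihood of the observed sequence for each case: P(data | r = 2) = (2/7)(2/7)(5/7)(5/7) = 0.041649; P(data | r = 3) = (3/7)(3/7)(4/7)(4/7) = 0.059975; P(data | r = 6) = (6/7)(6/7)(1/7)(1/7) = 0.014994.
The prior-weighted likelihoods are 1/5 · 0.041649 = 0.0083299, 2/5 · 0.059975 = 0.02399, 2/5 · 0.014994 = 0.0059975; these sum to 0.038317.
So P(r = 3 | data) = (0.02399) / (0.038317) = 0.62609.

0.626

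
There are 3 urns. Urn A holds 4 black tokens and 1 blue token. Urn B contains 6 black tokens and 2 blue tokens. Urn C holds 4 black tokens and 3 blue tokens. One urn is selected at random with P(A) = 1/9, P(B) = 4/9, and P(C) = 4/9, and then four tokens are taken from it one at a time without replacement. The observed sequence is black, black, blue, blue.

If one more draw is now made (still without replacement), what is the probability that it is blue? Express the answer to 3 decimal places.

Compute the likelihood of the observed sequence for each case: P(data | urn A) = (4/5)(3/4)(1/3)(0/2) = 0; P(data | urn B) = (6/8)(5/7)(2/6)(1/5) = 1/28; P(data | urn C) = (4/7)(3/6)(3/5)(2/4) = 3/35.
Multiplying each by its prior: 1/9 · 0 = 0, 4/9 · 1/28 = 1/63, 4/9 · 3/35 = 4/105; these sum to 17/315.
Dividing through by the total gives posterior P(urn A | data) = 0, P(urn B | data) = 5/17, P(urn C | data) = 12/17.
The predictive probability is P(blue next | data) = (0)(5/17) + (1/3)(12/17) = 4/17.

0.235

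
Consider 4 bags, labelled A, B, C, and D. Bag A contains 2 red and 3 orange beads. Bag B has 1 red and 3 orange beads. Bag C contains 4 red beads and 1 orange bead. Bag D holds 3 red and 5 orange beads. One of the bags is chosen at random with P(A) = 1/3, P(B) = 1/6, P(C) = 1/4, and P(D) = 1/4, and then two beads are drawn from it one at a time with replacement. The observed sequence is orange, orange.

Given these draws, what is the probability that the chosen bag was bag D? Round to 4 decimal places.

Under each hypothesis, the probability of the observed sequence is: P(data | bag A) = (3/5)(3/5) = 0.36; P(data | bag B) = (3/4)(3/4) = 0.5625; P(data | bag C) = (1/5)(1/5) = 0.04; P(data | bag D) = (5/8)(5/8) = 0.39062.
Weighting by the prior gives 1/3 · 0.36 = 0.12, 1/6 · 0.5625 = 0.09375, 1/4 · 0.04 = 0.01, 1/4 · 0.39062 = 0.097656; summing to 0.32141.
So P(bag D | data) = (0.097656) / (0.32141) = 0.30384.

0.3038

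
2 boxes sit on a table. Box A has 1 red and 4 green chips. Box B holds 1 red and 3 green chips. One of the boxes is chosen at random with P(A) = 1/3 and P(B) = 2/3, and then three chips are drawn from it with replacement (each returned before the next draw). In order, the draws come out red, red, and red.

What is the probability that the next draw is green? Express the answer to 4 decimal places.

0.7602

The likelihood of the observed sequence under each hypothesis: P(data | box A) = (1/5)(1/5)(1/5) = 0.008; P(data | box B) = (1/4)(1/4)(1/4) = 0.015625.
Multiplying each by its prior: 1/3 · 0.008 = 0.0026667, 2/3 · 0.015625 = 0.010417; these sum to 0.013083.
Dividing through by the total gives posterior P(box A | data) = 0.20382, P(box B | data) = 0.79618.
So P(green next | data) = Σ P(green next | H) P(H | data) = (4/5)(0.20382) + (3/4)(0.79618) = 0.76019.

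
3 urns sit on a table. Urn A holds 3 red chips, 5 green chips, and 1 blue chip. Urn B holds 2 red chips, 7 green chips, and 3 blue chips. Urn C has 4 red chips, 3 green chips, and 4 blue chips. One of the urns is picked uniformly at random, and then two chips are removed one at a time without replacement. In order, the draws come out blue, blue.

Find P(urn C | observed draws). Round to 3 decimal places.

0.706

Under each hypothesis, the probability of the observed sequence is: P(data | urn A) = (1/9)(0/8) = 0; P(data | urn B) = (3/12)(2/11) = 1/22; P(data | urn C) = (4/11)(3/10) = 6/55.
Multiplying each by its prior: 1/3 · 0 = 0, 1/3 · 1/22 = 1/66, 1/3 · 6/55 = 2/55; with total 17/330.
So P(urn C | data) = (2/55) / (17/330) = 12/17.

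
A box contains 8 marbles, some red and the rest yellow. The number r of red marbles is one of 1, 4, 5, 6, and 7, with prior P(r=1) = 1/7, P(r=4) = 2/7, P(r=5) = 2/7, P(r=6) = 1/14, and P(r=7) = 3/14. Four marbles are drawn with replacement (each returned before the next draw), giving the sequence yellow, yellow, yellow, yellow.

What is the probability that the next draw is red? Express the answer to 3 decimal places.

0.215

Under each hypothesis, the probability of the observed sequence is: P(data | r = 1) = (7/8)(7/8)(7/8)(7/8) = 0.58618; P(data | r = 4) = (4/8)(4/8)(4/8)(4/8) = 0.0625; P(data | r = 5) = (3/8)(3/8)(3/8)(3/8) = 0.019775; P(data | r = 6) = (2/8)(2/8)(2/8)(2/8) = 0.0039062; P(data | r = 7) = (1/8)(1/8)(1/8)(1/8) = 0.00024414.
Weighting by the prior gives 1/7 · 0.58618 = 0.08374, 2/7 · 0.0625 = 0.017857, 2/7 · 0.019775 = 0.0056501, 1/14 · 0.0039062 = 0.00027902, 3/14 · 0.00024414 = 5.2316e-05; summing to 0.10758.
Dividing through by the total gives posterior P(r = 1 | data) = 0.77841, P(r = 4 | data) = 0.16599, P(r = 5 | data) = 0.052521, P(r = 6 | data) = 0.0025936, P(r = 7 | data) = 0.0004863.
So P(red next | data) = Σ P(red next | H) P(H | data) = (1/8)(0.77841) + (1/2)(0.16599) + (5/8)(0.052521) + (3/4)(0.0025936) + (7/8)(0.0004863) = 0.21549.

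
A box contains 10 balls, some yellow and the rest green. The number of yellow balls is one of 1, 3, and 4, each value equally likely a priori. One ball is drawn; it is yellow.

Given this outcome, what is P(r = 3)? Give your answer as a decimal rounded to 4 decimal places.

For each hypothesis, P(data | H) works out to: P(data | r = 1) = (1/10) = 1/10; P(data | r = 3) = (3/10) = 3/10; P(data | r = 4) = (4/10) = 2/5.
The prior-weighted likelihoods are 1/3 · 1/10 = 1/30, 1/3 · 3/10 = 1/10, 1/3 · 2/5 = 2/15; these sum to 4/15.
By Bayes' rule, P(r = 3 | data) = (1/10) / (4/15) = 3/8.

0.3750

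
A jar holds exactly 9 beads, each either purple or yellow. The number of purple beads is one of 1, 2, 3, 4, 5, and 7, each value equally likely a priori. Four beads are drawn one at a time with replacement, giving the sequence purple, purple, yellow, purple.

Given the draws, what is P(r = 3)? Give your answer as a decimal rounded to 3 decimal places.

0.094

Under each hypothesis, the probability of the observed sequence is: P(data | r = 1) = (1/9)(1/9)(8/9)(1/9) = 0.0012193; P(data | r = 2) = (2/9)(2/9)(7/9)(2/9) = 0.0085353; P(data | r = 3) = (3/9)(3/9)(6/9)(3/9) = 0.024691; P(data | r = 4) = (4/9)(4/9)(5/9)(4/9) = 0.048773; P(data | r = 5) = (5/9)(5/9)(4/9)(5/9) = 0.076208; P(data | r = 7) = (7/9)(7/9)(2/9)(7/9) = 0.10456.
Multiplying each by its prior: 1/6 · 0.0012193 = 0.00020322, 1/6 · 0.0085353 = 0.0014225, 1/6 · 0.024691 = 0.0041152, 1/6 · 0.048773 = 0.0081288, 1/6 · 0.076208 = 0.012701, 1/6 · 0.10456 = 0.017426; these sum to 0.043997.
So P(r = 3 | data) = (0.0041152) / (0.043997) = 0.093533.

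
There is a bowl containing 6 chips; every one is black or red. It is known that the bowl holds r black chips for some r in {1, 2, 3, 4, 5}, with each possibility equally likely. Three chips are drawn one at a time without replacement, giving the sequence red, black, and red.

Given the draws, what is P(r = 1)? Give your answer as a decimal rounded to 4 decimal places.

For each hypothesis, P(data | H) works out to: P(data | r = 1) = (5/6)(1/5)(4/4) = 1/6; P(data | r = 2) = (4/6)(2/5)(3/4) = 1/5; P(data | r = 3) = (3/6)(3/5)(2/4) = 3/20; P(data | r = 4) = (2/6)(4/5)(1/4) = 1/15; P(data | r = 5) = (1/6)(5/5)(0/4) = 0.
The prior-weighted likelihoods are 1/5 · 1/6 = 1/30, 1/5 · 1/5 = 1/25, 1/5 · 3/20 = 3/100, 1/5 · 1/15 = 1/75, 1/5 · 0 = 0; with total 7/60.
By Bayes' rule, P(r = 1 | data) = (1/30) / (7/60) = 2/7.

0.2857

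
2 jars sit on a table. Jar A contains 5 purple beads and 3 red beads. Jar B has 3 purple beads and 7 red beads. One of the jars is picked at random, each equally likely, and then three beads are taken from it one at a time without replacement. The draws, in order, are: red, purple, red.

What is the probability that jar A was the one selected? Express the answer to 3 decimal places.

Under each hypothesis, the probability of the observed sequence is: P(data | jar A) = (3/8)(5/7)(2/6) = 5/56; P(data | jar B) = (7/10)(3/9)(6/8) = 7/40.
The prior-weighted likelihoods are 1/2 · 5/56 = 5/112, 1/2 · 7/40 = 7/80; summing to 37/280.
So P(jar A | data) = (5/112) / (37/280) = 25/74.

0.338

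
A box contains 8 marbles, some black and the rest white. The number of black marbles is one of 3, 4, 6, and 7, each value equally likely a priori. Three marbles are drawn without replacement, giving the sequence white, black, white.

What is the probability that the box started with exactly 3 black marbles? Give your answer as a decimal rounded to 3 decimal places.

0.500

For each hypothesis, P(data | H) works out to: P(data | r = 3) = (5/8)(3/7)(4/6) = 5/28; P(data | r = 4) = (4/8)(4/7)(3/6) = 1/7; P(data | r = 6) = (2/8)(6/7)(1/6) = 1/28; P(data | r = 7) = (1/8)(7/7)(0/6) = 0.
The prior-weighted likelihoods are 1/4 · 5/28 = 5/112, 1/4 · 1/7 = 1/28, 1/4 · 1/28 = 1/112, 1/4 · 0 = 0; summing to 5/56.
So P(r = 3 | data) = (5/112) / (5/56) = 1/2.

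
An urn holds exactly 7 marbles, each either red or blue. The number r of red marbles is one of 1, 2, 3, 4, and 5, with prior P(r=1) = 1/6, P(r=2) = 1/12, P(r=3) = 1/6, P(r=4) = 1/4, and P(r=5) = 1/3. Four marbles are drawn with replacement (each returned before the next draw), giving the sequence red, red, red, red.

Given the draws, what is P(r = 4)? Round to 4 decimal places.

0.2227

Under each hypothesis, the probability of the observed sequence is: P(data | r = 1) = (1/7)(1/7)(1/7)(1/7) = 0.00041649; P(data | r = 2) = (2/7)(2/7)(2/7)(2/7) = 0.0066639; P(data | r = 3) = (3/7)(3/7)(3/7)(3/7) = 0.033736; P(data | r = 4) = (4/7)(4/7)(4/7)(4/7) = 0.10662; P(data | r = 5) = (5/7)(5/7)(5/7)(5/7) = 0.26031.
Weighting by the prior gives 1/6 · 0.00041649 = 6.9416e-05, 1/12 · 0.0066639 = 0.00055532, 1/6 · 0.033736 = 0.0056227, 1/4 · 0.10662 = 0.026656, 1/3 · 0.26031 = 0.086769; with total 0.11967.
So P(r = 4 | data) = (0.026656) / (0.11967) = 0.22274.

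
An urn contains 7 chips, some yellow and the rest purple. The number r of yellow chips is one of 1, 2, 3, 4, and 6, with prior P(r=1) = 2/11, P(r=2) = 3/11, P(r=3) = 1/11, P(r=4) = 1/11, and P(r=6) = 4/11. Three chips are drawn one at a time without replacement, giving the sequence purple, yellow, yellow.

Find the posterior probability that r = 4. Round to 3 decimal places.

0.171

Under each hypothesis, the probability of the observed sequence is: P(data | r = 1) = (6/7)(1/6)(0/5) = 0; P(data | r = 2) = (5/7)(2/6)(1/5) = 1/21; P(data | r = 3) = (4/7)(3/6)(2/5) = 4/35; P(data | r = 4) = (3/7)(4/6)(3/5) = 6/35; P(data | r = 6) = (1/7)(6/6)(5/5) = 1/7.
Multiplying each by its prior: 2/11 · 0 = 0, 3/11 · 1/21 = 1/77, 1/11 · 4/35 = 4/385, 1/11 · 6/35 = 6/385, 4/11 · 1/7 = 4/77; with total 1/11.
By Bayes' rule, P(r = 4 | data) = (6/385) / (1/11) = 6/35.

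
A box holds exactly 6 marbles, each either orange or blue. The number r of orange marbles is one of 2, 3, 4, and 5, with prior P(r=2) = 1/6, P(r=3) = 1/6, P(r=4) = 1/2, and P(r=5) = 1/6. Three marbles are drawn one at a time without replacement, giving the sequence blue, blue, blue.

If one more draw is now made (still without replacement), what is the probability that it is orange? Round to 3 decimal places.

For each hypothesis, P(data | H) works out to: P(data | r = 2) = (4/6)(3/5)(2/4) = 1/5; P(data | r = 3) = (3/6)(2/5)(1/4) = 1/20; P(data | r = 4) = (2/6)(1/5)(0/4) = 0; P(data | r = 5) = (1/6)(0/5) = 0.
Weighting by the prior gives 1/6 · 1/5 = 1/30, 1/6 · 1/20 = 1/120, 1/2 · 0 = 0, 1/6 · 0 = 0; these sum to 1/24.
Dividing through by the total gives posterior P(r = 2 | data) = 4/5, P(r = 3 | data) = 1/5, P(r = 4 | data) = 0, P(r = 5 | data) = 0.
So P(orange next | data) = Σ P(orange next | H) P(H | data) = (2/3)(4/5) + (1)(1/5) = 11/15.

0.733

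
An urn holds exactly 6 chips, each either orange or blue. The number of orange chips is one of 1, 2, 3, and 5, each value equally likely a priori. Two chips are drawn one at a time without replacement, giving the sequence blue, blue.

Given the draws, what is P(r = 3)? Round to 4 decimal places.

Compute the likelihood of the observed sequence for each case: P(data | r = 1) = (5/6)(4/5) = 2/3; P(data | r = 2) = (4/6)(3/5) = 2/5; P(data | r = 3) = (3/6)(2/5) = 1/5; P(data | r = 5) = (1/6)(0/5) = 0.
Weighting by the prior gives 1/4 · 2/3 = 1/6, 1/4 · 2/5 = 1/10, 1/4 · 1/5 = 1/20, 1/4 · 0 = 0; with total 19/60.
Hence P(r = 3 | data) = (1/20) / (19/60) = 3/19.

0.1579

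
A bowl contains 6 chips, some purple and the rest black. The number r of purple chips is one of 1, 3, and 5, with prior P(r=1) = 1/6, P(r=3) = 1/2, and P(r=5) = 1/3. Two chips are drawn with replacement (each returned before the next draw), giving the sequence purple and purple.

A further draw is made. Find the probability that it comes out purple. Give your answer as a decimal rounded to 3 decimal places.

For each hypothesis, P(data | H) works out to: P(data | r = 1) = (1/6)(1/6) = 1/36; P(data | r = 3) = (3/6)(3/6) = 1/4; P(data | r = 5) = (5/6)(5/6) = 25/36.
The prior-weighted likelihoods are 1/6 · 1/36 = 1/216, 1/2 · 1/4 = 1/8, 1/3 · 25/36 = 25/108; these sum to 13/36.
Normalising, the posterior is P(r = 1 | data) = 1/78, P(r = 3 | data) = 9/26, P(r = 5 | data) = 25/39.
So P(purple next | data) = Σ P(purple next | H) P(H | data) = (1/6)(1/78) + (1/2)(9/26) + (5/6)(25/39) = 83/117.

0.709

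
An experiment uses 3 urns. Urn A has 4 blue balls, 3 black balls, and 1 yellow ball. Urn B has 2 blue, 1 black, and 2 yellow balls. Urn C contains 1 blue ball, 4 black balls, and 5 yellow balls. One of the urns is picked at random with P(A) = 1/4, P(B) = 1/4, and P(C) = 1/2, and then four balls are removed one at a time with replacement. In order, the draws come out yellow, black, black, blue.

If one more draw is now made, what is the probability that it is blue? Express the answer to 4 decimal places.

0.2743

For each hypothesis, P(data | H) works out to: P(data | urn A) = (1/8)(3/8)(3/8)(4/8) = 0.0087891; P(data | urn B) = (2/5)(1/5)(1/5)(2/5) = 0.0064; P(data | urn C) = (5/10)(4/10)(4/10)(1/10) = 0.008.
Weighting by the prior gives 1/4 · 0.0087891 = 0.0021973, 1/4 · 0.0064 = 0.0016, 1/2 · 0.008 = 0.004; with total 0.0077973.
Dividing through by the total gives posterior P(urn A | data) = 0.2818, P(urn B | data) = 0.2052, P(urn C | data) = 0.513.
So P(blue next | data) = Σ P(blue next | H) P(H | data) = (1/2)(0.2818) + (2/5)(0.2052) + (1/10)(0.513) = 0.27428.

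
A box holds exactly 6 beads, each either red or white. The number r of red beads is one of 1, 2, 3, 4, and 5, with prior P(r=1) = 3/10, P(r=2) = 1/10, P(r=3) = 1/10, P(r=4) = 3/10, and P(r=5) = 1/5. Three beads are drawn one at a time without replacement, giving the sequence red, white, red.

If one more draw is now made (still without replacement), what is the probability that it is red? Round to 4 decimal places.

Under each hypothesis, the probability of the observed sequence is: P(data | r = 1) = (1/6)(5/5)(0/4) = 0; P(data | r = 2) = (2/6)(4/5)(1/4) = 1/15; P(data | r = 3) = (3/6)(3/5)(2/4) = 3/20; P(data | r = 4) = (4/6)(2/5)(3/4) = 1/5; P(data | r = 5) = (5/6)(1/5)(4/4) = 1/6.
Multiplying each by its prior: 3/10 · 0 = 0, 1/10 · 1/15 = 1/150, 1/10 · 3/20 = 3/200, 3/10 · 1/5 = 3/50, 1/5 · 1/6 = 1/30; these sum to 23/200.
The posterior is then P(r = 1 | data) = 0, P(r = 2 | data) = 4/69, P(r = 3 | data) = 3/23, P(r = 4 | data) = 12/23, P(r = 5 | data) = 20/69.
So P(red next | data) = Σ P(red next | H) P(H | data) = (0)(4/69) + (1/3)(3/23) + (2/3)(12/23) + (1)(20/69) = 47/69.

0.6812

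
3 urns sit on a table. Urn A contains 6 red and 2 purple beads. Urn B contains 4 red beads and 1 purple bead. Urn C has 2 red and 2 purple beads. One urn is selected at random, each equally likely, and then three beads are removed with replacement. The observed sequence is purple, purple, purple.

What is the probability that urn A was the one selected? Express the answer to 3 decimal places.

Under each hypothesis, the probability of the observed sequence is: P(data | urn A) = (2/8)(2/8)(2/8) = 0.015625; P(data | urn B) = (1/5)(1/5)(1/5) = 0.008; P(data | urn C) = (2/4)(2/4)(2/4) = 0.125.
Multiplying each by its prior: 1/3 · 0.015625 = 0.0052083, 1/3 · 0.008 = 0.0026667, 1/3 · 0.125 = 0.041667; with total 0.049542.
Hence P(urn A | data) = (0.0052083) / (0.049542) = 0.10513.

0.105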